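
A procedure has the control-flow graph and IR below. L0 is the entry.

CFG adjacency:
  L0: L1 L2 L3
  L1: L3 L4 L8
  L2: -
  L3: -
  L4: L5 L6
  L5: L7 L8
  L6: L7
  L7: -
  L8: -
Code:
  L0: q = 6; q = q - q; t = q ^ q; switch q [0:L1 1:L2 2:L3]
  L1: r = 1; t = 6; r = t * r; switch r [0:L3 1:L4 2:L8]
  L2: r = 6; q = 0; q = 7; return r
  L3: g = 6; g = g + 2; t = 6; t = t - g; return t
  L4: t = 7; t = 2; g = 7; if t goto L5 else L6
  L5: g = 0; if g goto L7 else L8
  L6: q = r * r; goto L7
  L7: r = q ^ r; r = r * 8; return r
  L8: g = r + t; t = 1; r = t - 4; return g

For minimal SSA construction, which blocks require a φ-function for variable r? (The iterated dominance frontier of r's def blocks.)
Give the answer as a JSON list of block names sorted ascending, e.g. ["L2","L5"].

idom tree: L1←L0 L2←L0 L3←L0 L4←L1 L5←L4 L6←L4 L7←L4 L8←L1
Dom∩ at merges:
  L3: preds {L0,L1}: {L0} ∩ {L0,L1} = {L0}; idom=L0
  L7: preds {L5,L6}: {L0,L1,L4,L5} ∩ {L0,L1,L4,L6} = {L0,L1,L4}; idom=L4
  L8: preds {L1,L5}: {L0,L1} ∩ {L0,L1,L4,L5} = {L0,L1}; idom=L1

DF walk-up:
  join L3 pred L0: · stop@L0
  join L3 pred L1: L1 stop@L0
  join L7 pred L5: L5 stop@L4
  join L7 pred L6: L6 stop@L4
  join L8 pred L1: · stop@L1
  join L8 pred L5: L5→L4 stop@L1
  L0 → ∅
  L1 → {L3}
  L2 → ∅
  L3 → ∅
  L4 → {L8}
  L5 → {L7,L8}
  L6 → {L7}
  L7 → ∅
  L8 → ∅

φ for r: defs {L1,L2,L7,L8}
  DF⁺ = {L3}

Answer: ["L3"]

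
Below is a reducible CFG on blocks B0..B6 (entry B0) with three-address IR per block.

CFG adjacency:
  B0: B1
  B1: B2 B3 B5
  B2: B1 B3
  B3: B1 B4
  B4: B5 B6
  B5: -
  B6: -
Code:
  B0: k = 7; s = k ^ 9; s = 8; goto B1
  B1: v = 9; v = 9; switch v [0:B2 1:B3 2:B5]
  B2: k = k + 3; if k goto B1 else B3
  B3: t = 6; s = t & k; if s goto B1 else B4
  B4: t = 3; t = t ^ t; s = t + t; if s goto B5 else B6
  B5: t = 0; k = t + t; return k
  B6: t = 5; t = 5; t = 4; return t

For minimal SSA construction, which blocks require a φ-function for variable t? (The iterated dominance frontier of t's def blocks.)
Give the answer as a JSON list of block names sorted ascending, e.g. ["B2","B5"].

idom tree: B1←B0 B2←B1 B3←B1 B4←B3 B5←B1 B6←B4
Join-block Dom:
  B1: preds {B0,B2,B3}: {B0} ∩ {B0,B1,B2} ∩ {B0,B1,B3} = {B0}; idom=B0
  B3: preds {B1,B2}: {B0,B1} ∩ {B0,B1,B2} = {B0,B1}; idom=B1
  B5: preds {B1,B4}: {B0,B1} ∩ {B0,B1,B3,B4} = {B0,B1}; idom=B1

DF walk-up:
  join B1 pred B0: · stop@B0
  join B1 pred B2: B2→B1 stop@B0
  join B1 pred B3: B3→B1 stop@B0
  join B3 pred B1: · stop@B1
  join B3 pred B2: B2 stop@B1
  join B5 pred B1: · stop@B1
  join B5 pred B4: B4→B3 stop@B1
  DF(B0)=∅
  DF(B1)={B1}
  DF(B2)={B1,B3}
  DF(B3)={B1,B5}
  DF(B4)={B5}
  DF(B5)=∅
  DF(B6)=∅

φ for t: defs {B3,B4,B5,B6}
  DF⁺ = {B1,B5}

Answer: ["B1", "B5"]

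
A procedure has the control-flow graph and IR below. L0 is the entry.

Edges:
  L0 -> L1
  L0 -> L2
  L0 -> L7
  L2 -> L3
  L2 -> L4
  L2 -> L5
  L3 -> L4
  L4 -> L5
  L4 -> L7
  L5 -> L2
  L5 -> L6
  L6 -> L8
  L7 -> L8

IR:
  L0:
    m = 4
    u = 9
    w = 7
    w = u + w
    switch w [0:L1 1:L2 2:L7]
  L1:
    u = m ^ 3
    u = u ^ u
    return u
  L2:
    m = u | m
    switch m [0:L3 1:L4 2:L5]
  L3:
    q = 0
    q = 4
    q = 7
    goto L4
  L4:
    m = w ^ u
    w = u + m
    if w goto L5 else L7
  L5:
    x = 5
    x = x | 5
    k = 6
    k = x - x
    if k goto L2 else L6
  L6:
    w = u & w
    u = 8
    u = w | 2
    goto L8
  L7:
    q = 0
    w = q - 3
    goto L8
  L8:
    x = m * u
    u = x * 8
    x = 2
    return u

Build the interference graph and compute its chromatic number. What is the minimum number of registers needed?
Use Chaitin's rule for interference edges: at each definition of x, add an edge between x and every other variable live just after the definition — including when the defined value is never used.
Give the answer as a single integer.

Answer: 5

Derivation:
Per-block:
  L0: {m,u,w} / ∅
  L1: {u} / {m}
  L2: {m} / {m,u}
  L3: {q} / ∅
  L4: {m,w} / {u,w}
  L5: {k,x} / ∅
  L6: {u,w} / {u,w}
  L7: {q,w} / ∅
  L8: {u,x} / {m,u}

Liveness:
  L0 li=∅ lo={m,u,w}
  L1 li={m} lo=∅
  L2 li={m,u,w} lo={m,u,w}
  L3 li={u,w} lo={u,w}
  L4 li={u,w} lo={m,u,w}
  L5 li={m,u,w} lo={m,u,w}
  L6 li={m,u,w} lo={m,u}
  L7 li={m,u} lo={m,u}
  L8 li={m,u} lo=∅

Conflict graph:
  k: {m,u,w,x}
  m: {k,q,u,w,x}
  q: {m,u,w}
  u: {k,m,q,w,x}
  w: {k,m,q,u,x}
  x: {k,m,u,w}

Colouring:
  {k,m,u,w,x} pairwise interfere (5-clique) ⇒ χ ≥ 5
  5-colouring: R0={m}  R1={u}  R2={w}  R3={k,q}  R4={x}
  χ = 5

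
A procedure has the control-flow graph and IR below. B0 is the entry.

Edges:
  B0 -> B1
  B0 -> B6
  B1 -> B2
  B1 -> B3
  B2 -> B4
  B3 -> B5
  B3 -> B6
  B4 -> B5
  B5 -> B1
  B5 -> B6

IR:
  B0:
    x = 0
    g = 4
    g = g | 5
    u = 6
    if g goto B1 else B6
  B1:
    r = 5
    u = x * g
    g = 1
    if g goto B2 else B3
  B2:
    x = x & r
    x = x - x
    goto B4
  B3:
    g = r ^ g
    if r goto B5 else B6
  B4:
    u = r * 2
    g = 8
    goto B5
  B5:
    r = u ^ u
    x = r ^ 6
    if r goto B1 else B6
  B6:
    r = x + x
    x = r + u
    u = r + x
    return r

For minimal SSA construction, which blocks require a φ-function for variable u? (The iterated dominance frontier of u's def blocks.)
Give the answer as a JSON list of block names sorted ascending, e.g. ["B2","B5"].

Answer: ["B1", "B5", "B6"]

Analysis:
idom tree: B1←B0 B2←B1 B3←B1 B4←B2 B5←B1 B6←B0
Join-block Dom:
  B1: preds {B0,B5}: {B0} ∩ {B0,B1,B5} = {B0}; idom=B0
  B5: preds {B3,B4}: {B0,B1,B3} ∩ {B0,B1,B2,B4} = {B0,B1}; idom=B1
  B6: preds {B0,B3,B5}: {B0} ∩ {B0,B1,B3} ∩ {B0,B1,B5} = {B0}; idom=B0

DF walk-up:
  B1←B0: walk · to B0
  B1←B5: walk B5→B1 to B0
  B5←B3: walk B3 to B1
  B5←B4: walk B4→B2 to B1
  B6←B0: walk · to B0
  B6←B3: walk B3→B1 to B0
  B6←B5: walk B5→B1 to B0
  B0: DF=∅
  B1: DF={B1,B6}
  B2: DF={B5}
  B3: DF={B5,B6}
  B4: DF={B5}
  B5: DF={B1,B6}
  B6: DF=∅

φ for u: defs {B0,B1,B4,B6}
  DF⁺ = {B1,B5,B6}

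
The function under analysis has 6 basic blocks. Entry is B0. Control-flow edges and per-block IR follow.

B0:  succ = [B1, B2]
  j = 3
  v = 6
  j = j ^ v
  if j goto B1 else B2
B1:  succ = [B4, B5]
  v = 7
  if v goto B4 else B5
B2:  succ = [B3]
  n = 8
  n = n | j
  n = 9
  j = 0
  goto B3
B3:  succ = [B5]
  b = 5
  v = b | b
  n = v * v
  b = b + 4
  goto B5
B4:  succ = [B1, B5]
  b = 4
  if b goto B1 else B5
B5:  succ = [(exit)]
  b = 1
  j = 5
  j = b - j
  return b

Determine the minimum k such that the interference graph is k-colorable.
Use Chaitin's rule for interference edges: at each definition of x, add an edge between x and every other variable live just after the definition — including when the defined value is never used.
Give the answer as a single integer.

def/use:
  B0: def={j,v} ue=∅
  B1: def={v} ue=∅
  B2: def={j,n} ue={j}
  B3: def={b,n,v} ue=∅
  B4: def={b} ue=∅
  B5: def={b,j} ue=∅

Backward fixpoint:
  live B0: ∅→{j}
  live B1: ∅→∅
  live B2: {j}→∅
  live B3: ∅→∅
  live B4: ∅→∅
  live B5: ∅→∅

Conflict graph:
  b: {j,n,v}
  j: {b,n,v}
  n: {b,j}
  v: {b,j}

Registers:
  {b,j,n} pairwise interfere (3-clique) ⇒ χ ≥ 3
  assign b→c0 j→c1 n→c2 v→c2 — no edge inside a register ⇒ χ ≤ 3
  χ = 3

Answer: 3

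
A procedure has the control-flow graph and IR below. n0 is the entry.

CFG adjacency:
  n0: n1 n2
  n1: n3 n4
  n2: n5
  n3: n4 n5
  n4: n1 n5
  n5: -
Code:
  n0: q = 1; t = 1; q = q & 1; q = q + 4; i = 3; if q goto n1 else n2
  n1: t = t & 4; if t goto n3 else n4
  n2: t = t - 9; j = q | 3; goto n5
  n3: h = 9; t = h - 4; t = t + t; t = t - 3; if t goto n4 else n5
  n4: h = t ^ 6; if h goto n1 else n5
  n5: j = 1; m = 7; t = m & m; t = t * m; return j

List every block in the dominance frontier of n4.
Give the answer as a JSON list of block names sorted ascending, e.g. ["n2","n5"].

Answer: ["n1", "n5"]

Derivation:
idom tree: n1←n0 n2←n0 n3←n1 n4←n1 n5←n0
Dom at joins:
  n1: preds {n0,n4}: {n0} ∩ {n0,n1,n4} = {n0}; idom=n0
  n4: preds {n1,n3}: {n0,n1} ∩ {n0,n1,n3} = {n0,n1}; idom=n1
  n5: preds {n2,n3,n4}: {n0,n2} ∩ {n0,n1,n3} ∩ {n0,n1,n4} = {n0}; idom=n0

DF derivation:
  n1←n0: walk · to n0
  n1←n4: walk n4→n1 to n0
  n4←n1: walk · to n1
  n4←n3: walk n3 to n1
  n5←n2: walk n2 to n0
  n5←n3: walk n3→n1 to n0
  n5←n4: walk n4→n1 to n0
  n0: DF=∅
  n1: DF={n1,n5}
  n2: DF={n5}
  n3: DF={n4,n5}
  n4: DF={n1,n5}
  n5: DF=∅

DF(n4) = ["n1", "n5"]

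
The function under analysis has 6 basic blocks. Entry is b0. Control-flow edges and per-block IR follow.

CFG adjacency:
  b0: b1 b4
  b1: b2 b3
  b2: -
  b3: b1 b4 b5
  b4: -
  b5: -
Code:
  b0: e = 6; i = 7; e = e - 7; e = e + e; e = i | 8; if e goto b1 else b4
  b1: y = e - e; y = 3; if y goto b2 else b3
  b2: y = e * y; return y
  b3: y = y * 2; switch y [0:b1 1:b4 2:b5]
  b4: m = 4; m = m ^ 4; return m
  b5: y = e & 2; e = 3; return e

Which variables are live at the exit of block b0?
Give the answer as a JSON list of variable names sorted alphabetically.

def/use:
  b0: def={e,i} ue=∅
  b1: def={y} ue={e}
  b2: def={y} ue={e,y}
  b3: def={y} ue={y}
  b4: def={m} ue=∅
  b5: def={e,y} ue={e}

Liveness:
  b0: in=∅ out={e}
  b1: in={e} out={e,y}
  b2: in={e,y} out=∅
  b3: in={e,y} out={e}
  b4: in=∅ out=∅
  b5: in={e} out=∅

live-out(b0) = ["e"]

Answer: ["e"]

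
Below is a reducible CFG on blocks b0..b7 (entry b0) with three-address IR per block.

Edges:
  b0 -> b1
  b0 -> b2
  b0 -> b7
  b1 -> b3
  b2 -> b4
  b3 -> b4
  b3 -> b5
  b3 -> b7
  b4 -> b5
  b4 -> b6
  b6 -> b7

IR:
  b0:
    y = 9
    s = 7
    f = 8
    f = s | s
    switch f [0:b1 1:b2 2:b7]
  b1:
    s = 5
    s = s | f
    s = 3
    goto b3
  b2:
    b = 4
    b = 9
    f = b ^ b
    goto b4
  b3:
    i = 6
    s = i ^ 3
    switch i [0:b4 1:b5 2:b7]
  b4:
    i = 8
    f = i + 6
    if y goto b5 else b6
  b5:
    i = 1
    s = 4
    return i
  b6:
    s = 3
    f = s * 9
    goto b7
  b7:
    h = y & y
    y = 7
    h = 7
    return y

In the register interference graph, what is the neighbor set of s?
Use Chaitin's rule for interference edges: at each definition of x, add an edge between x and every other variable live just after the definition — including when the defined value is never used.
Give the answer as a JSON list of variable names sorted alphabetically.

Answer: ["f", "i", "y"]

Working:
Block summaries:
  b0: {f,s,y} / ∅
  b1: {s} / {f}
  b2: {b,f} / ∅
  b3: {i,s} / ∅
  b4: {f,i} / {y}
  b5: {i,s} / ∅
  b6: {f,s} / ∅
  b7: {h,y} / {y}

Backward fixpoint:
  b0: in=∅ out={f,y}
  b1: in={f,y} out={y}
  b2: in={y} out={y}
  b3: in={y} out={y}
  b4: in={y} out={y}
  b5: in=∅ out=∅
  b6: in={y} out={y}
  b7: in={y} out=∅

Interference:
  b: {y}
  f: {s,y}
  h: {y}
  i: {s,y}
  s: {f,i,y}
  y: {b,f,h,i,s}

N(s) = ["f", "i", "y"]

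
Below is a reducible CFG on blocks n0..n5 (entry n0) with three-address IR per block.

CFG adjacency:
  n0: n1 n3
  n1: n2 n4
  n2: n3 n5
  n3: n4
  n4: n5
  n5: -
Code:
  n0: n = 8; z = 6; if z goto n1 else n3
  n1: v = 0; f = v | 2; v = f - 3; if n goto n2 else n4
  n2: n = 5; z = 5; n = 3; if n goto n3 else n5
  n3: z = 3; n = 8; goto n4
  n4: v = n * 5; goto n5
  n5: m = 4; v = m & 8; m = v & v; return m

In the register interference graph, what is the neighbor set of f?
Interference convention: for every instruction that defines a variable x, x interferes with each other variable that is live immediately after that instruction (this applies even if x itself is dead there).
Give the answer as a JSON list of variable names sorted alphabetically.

def/use:
  n0 def {n,z} use ∅
  n1 def {f,v} use {n}
  n2 def {n,z} use ∅
  n3 def {n,z} use ∅
  n4 def {v} use {n}
  n5 def {m,v} use ∅

Liveness:
  n0 li=∅ lo={n}
  n1 li={n} lo={n}
  n2 li=∅ lo=∅
  n3 li=∅ lo={n}
  n4 li={n} lo=∅
  n5 li=∅ lo=∅

Interfere edges:
  f↔{n}
  m↔∅
  n↔{f,v,z}
  v↔{n}
  z↔{n}

N(f) = ["n"]

Answer: ["n"]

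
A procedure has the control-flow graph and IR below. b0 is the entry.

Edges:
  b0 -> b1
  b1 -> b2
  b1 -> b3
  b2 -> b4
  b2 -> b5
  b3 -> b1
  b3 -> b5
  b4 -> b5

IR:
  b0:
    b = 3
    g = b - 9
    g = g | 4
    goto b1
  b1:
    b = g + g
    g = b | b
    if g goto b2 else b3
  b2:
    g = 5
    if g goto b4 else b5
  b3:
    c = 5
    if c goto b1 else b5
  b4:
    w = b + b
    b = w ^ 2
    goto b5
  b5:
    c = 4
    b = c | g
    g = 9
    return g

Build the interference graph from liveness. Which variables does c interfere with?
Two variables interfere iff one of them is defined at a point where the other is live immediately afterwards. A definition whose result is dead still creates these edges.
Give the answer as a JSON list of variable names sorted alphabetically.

Answer: ["g"]

Working:
Block summaries:
  b0: def={b,g} ue=∅
  b1: def={b,g} ue={g}
  b2: def={g} ue=∅
  b3: def={c} ue=∅
  b4: def={b,w} ue={b}
  b5: def={b,c,g} ue={g}

Liveness:
  b0: in=∅ out={g}
  b1: in={g} out={b,g}
  b2: in={b} out={b,g}
  b3: in={g} out={g}
  b4: in={b,g} out={g}
  b5: in={g} out=∅

Interfere edges:
  b: {g}
  c: {g}
  g: {b,c,w}
  w: {g}

N(c) = ["g"]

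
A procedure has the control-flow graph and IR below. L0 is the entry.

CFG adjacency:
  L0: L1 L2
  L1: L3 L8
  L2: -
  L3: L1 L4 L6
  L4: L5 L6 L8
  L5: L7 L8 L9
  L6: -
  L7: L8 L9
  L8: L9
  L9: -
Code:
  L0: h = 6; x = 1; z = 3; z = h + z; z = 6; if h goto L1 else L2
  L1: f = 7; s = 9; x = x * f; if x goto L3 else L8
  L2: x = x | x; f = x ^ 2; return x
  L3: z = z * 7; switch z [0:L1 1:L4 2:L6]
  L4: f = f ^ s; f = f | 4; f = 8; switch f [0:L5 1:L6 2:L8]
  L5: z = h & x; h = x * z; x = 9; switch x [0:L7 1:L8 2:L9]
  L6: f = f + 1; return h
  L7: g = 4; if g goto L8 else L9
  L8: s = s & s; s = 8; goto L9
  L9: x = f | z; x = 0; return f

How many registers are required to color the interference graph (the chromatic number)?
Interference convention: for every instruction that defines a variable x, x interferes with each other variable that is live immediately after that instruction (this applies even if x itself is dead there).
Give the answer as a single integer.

Block summaries:
  L0 def {h,x,z} use ∅
  L1 def {f,s,x} use {x}
  L2 def {f,x} use {x}
  L3 def {z} use {z}
  L4 def {f} use {f,s}
  L5 def {h,x,z} use {h,x}
  L6 def {f} use {f,h}
  L7 def {g} use ∅
  L8 def {s} use {s}
  L9 def {x} use {f,z}

Backward fixpoint:
  L0: in=∅ out={h,x,z}
  L1: in={h,x,z} out={f,h,s,x,z}
  L2: in={x} out=∅
  L3: in={f,h,s,x,z} out={f,h,s,x,z}
  L4: in={f,h,s,x,z} out={f,h,s,x,z}
  L5: in={f,h,s,x} out={f,s,z}
  L6: in={f,h} out=∅
  L7: in={f,s,z} out={f,s,z}
  L8: in={f,s,z} out={f,z}
  L9: in={f,z} out=∅

Interference:
  f: {g,h,s,x,z}
  g: {f,s,z}
  h: {f,s,x,z}
  s: {f,g,h,x,z}
  x: {f,h,s,z}
  z: {f,g,h,s,x}

Chromatic number:
  clique {f,h,s,x,z} ⇒ need ≥ 5
  assign f→r0 g→r3 h→r3 s→r1 x→r4 z→r2 — no edge inside a register ⇒ χ ≤ 5
  χ = 5

Answer: 5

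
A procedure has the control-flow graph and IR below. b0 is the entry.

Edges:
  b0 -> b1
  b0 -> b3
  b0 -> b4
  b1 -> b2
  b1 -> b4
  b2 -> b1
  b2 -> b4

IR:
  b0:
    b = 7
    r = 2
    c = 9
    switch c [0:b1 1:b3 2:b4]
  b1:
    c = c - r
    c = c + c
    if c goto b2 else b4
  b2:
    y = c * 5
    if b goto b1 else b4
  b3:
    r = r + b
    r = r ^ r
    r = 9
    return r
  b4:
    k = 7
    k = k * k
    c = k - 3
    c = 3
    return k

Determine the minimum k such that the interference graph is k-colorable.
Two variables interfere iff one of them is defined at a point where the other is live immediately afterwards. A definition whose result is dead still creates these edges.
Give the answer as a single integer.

Per-block:
  b0 def {b,c,r} use ∅
  b1 def {c} use {c,r}
  b2 def {y} use {b,c}
  b3 def {r} use {b,r}
  b4 def {c,k} use ∅

Live sets:
  live b0: ∅→{b,c,r}
  live b1: {b,c,r}→{b,c,r}
  live b2: {b,c,r}→{b,c,r}
  live b3: {b,r}→∅
  live b4: ∅→∅

Interference:
  b — {c,r,y}
  c — {b,k,r,y}
  k — {c}
  r — {b,c,y}
  y — {b,c,r}

Registers:
  clique {b,c,r,y} ⇒ need ≥ 4
  assign b→c1 c→c0 k→c1 r→c2 y→c3 — no edge inside a register ⇒ χ ≤ 4
  χ = 4

Answer: 4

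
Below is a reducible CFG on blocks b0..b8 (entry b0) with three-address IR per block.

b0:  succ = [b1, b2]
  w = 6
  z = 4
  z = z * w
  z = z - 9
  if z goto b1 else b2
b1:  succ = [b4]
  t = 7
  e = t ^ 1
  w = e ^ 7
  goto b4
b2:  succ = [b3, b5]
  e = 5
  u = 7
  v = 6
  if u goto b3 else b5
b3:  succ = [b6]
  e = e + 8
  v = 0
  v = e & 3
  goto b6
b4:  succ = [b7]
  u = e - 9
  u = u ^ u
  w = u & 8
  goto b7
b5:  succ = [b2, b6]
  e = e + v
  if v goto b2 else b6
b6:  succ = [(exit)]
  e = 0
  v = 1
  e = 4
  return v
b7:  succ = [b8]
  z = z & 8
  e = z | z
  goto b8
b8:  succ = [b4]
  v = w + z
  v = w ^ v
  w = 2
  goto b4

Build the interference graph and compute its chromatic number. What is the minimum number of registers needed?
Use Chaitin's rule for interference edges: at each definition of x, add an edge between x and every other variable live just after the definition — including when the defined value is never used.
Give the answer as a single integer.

def/use:
  b0: def={w,z} ue=∅
  b1: def={e,t,w} ue=∅
  b2: def={e,u,v} ue=∅
  b3: def={e,v} ue={e}
  b4: def={u,w} ue={e}
  b5: def={e} ue={e,v}
  b6: def={e,v} ue=∅
  b7: def={e,z} ue={z}
  b8: def={v,w} ue={w,z}

Liveness:
  b0: in=∅ out={z}
  b1: in={z} out={e,z}
  b2: in=∅ out={e,v}
  b3: in={e} out=∅
  b4: in={e,z} out={w,z}
  b5: in={e,v} out=∅
  b6: in=∅ out=∅
  b7: in={w,z} out={e,w,z}
  b8: in={e,w,z} out={e,z}

Conflict graph:
  e — {u,v,w,z}
  t — {z}
  u — {e,v,z}
  v — {e,u,w,z}
  w — {e,v,z}
  z — {e,t,u,v,w}

Colouring:
  clique {e,u,v,z} ⇒ need ≥ 4
  4-colouring: r0={z}  r1={e,t}  r2={v}  r3={u,w}
  χ = 4

Answer: 4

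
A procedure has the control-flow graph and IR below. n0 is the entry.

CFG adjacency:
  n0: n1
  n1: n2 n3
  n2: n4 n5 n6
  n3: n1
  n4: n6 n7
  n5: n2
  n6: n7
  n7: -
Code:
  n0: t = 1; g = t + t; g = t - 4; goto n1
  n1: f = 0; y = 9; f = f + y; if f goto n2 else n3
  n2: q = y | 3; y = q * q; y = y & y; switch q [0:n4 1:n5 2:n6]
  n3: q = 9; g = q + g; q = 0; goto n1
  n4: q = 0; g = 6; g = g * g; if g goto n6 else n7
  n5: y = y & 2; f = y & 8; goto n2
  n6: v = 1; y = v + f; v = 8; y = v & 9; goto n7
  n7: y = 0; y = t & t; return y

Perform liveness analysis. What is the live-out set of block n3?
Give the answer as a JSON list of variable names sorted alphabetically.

Block summaries:
  n0: {g,t} / ∅
  n1: {f,y} / ∅
  n2: {q,y} / {y}
  n3: {g,q} / {g}
  n4: {g,q} / ∅
  n5: {f,y} / {y}
  n6: {v,y} / {f}
  n7: {y} / {t}

Liveness:
  live n0: ∅→{g,t}
  live n1: {g,t}→{f,g,t,y}
  live n2: {f,t,y}→{f,t,y}
  live n3: {g,t}→{g,t}
  live n4: {f,t}→{f,t}
  live n5: {t,y}→{f,t,y}
  live n6: {f,t}→{t}
  live n7: {t}→∅

live-out(n3) = ["g", "t"]

Answer: ["g", "t"]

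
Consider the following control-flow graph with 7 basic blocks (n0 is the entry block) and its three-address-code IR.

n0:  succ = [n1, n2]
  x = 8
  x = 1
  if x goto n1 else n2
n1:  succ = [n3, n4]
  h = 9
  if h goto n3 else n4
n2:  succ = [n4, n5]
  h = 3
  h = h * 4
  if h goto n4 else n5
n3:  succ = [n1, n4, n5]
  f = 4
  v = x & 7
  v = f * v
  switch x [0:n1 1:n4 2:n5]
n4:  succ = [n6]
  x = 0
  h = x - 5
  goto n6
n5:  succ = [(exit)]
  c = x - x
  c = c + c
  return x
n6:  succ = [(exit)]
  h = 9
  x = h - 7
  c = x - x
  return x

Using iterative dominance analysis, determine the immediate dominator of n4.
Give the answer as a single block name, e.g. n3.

idom tree: n1←n0 n2←n0 n3←n1 n4←n0 n5←n0 n6←n4
Join-block Dom:
  n1: preds {n0,n3}: {n0} ∩ {n0,n1,n3} = {n0}; idom=n0
  n4: preds {n1,n2,n3}: {n0,n1} ∩ {n0,n2} ∩ {n0,n1,n3} = {n0}; idom=n0
  n5: preds {n2,n3}: {n0,n2} ∩ {n0,n1,n3} = {n0}; idom=n0

idom(n4) = n0

Answer: n0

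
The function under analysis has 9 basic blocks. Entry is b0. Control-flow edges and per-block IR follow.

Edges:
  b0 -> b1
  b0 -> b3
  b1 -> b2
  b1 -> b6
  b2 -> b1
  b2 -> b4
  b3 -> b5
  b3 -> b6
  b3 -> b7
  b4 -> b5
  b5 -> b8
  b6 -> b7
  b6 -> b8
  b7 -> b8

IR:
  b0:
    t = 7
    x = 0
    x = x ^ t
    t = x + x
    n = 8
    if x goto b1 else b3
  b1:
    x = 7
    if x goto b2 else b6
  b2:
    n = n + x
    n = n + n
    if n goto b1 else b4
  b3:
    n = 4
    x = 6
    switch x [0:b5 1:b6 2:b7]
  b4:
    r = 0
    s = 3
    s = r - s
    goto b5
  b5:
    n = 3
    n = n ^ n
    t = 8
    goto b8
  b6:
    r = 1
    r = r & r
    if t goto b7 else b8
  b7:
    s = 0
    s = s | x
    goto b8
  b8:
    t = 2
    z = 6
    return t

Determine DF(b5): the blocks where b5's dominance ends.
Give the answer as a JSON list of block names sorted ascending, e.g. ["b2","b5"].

Answer: ["b8"]

Analysis:
idom tree: b1←b0 b2←b1 b3←b0 b4←b2 b5←b0 b6←b0 b7←b0 b8←b0
Join-block Dom:
  b1: preds {b0,b2}: {b0} ∩ {b0,b1,b2} = {b0}; idom=b0
  b5: preds {b3,b4}: {b0,b3} ∩ {b0,b1,b2,b4} = {b0}; idom=b0
  b6: preds {b1,b3}: {b0,b1} ∩ {b0,b3} = {b0}; idom=b0
  b7: preds {b3,b6}: {b0,b3} ∩ {b0,b6} = {b0}; idom=b0
  b8: preds {b5,b6,b7}: {b0,b5} ∩ {b0,b6} ∩ {b0,b7} = {b0}; idom=b0

DF walk-up:
  b1←b0: walk · to b0
  b1←b2: walk b2→b1 to b0
  b5←b3: walk b3 to b0
  b5←b4: walk b4→b2→b1 to b0
  b6←b1: walk b1 to b0
  b6←b3: walk b3 to b0
  b7←b3: walk b3 to b0
  b7←b6: walk b6 to b0
  b8←b5: walk b5 to b0
  b8←b6: walk b6 to b0
  b8←b7: walk b7 to b0
  DF(b0)=∅
  DF(b1)={b1,b5,b6}
  DF(b2)={b1,b5}
  DF(b3)={b5,b6,b7}
  DF(b4)={b5}
  DF(b5)={b8}
  DF(b6)={b7,b8}
  DF(b7)={b8}
  DF(b8)=∅

DF(b5) = ["b8"]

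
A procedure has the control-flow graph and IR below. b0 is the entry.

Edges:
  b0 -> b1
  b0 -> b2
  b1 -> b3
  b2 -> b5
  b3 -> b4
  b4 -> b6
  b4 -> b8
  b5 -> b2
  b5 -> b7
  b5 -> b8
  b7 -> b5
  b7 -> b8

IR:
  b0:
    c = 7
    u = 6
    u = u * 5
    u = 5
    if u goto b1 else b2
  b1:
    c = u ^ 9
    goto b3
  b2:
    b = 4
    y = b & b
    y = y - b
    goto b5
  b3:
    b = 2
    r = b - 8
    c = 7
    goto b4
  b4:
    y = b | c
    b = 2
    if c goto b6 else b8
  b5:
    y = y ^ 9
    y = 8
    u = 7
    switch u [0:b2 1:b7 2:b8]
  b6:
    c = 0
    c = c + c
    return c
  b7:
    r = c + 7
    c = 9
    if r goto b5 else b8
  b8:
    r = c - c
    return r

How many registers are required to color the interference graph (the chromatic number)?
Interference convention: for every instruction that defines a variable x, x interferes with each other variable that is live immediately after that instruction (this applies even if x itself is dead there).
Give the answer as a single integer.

Answer: 4

Working:
def/use:
  b0: {c,u} / ∅
  b1: {c} / {u}
  b2: {b,y} / ∅
  b3: {b,c,r} / ∅
  b4: {b,y} / {b,c}
  b5: {u,y} / {y}
  b6: {c} / ∅
  b7: {c,r} / {c}
  b8: {r} / {c}

Live sets:
  b0 li=∅ lo={c,u}
  b1 li={u} lo=∅
  b2 li={c} lo={c,y}
  b3 li=∅ lo={b,c}
  b4 li={b,c} lo={c}
  b5 li={c,y} lo={c,y}
  b6 li=∅ lo=∅
  b7 li={c,y} lo={c,y}
  b8 li={c} lo=∅

Interfere edges:
  b — {c,r,y}
  c — {b,r,u,y}
  r — {b,c,y}
  u — {c,y}
  y — {b,c,r,u}

Colouring:
  {b,c,r,y} pairwise interfere (4-clique) ⇒ χ ≥ 4
  assign b→c2 c→c0 r→c3 u→c2 y→c1 — no edge inside a register ⇒ χ ≤ 4
  χ = 4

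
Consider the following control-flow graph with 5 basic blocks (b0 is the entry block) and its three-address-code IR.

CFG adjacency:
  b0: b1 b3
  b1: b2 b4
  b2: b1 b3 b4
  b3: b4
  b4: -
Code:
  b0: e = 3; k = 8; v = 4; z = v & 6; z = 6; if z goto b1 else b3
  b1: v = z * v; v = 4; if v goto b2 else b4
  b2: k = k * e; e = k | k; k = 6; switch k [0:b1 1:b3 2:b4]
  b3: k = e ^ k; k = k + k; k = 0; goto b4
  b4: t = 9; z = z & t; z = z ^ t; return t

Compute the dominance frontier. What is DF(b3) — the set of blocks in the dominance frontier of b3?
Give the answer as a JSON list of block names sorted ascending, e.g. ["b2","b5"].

idom tree: b1←b0 b2←b1 b3←b0 b4←b0
Dom∩ at merges:
  b1: preds {b0,b2}: {b0} ∩ {b0,b1,b2} = {b0}; idom=b0
  b3: preds {b0,b2}: {b0} ∩ {b0,b1,b2} = {b0}; idom=b0
  b4: preds {b1,b2,b3}: {b0,b1} ∩ {b0,b1,b2} ∩ {b0,b3} = {b0}; idom=b0

DF walk-up:
  b1←b0: walk · to b0
  b1←b2: walk b2→b1 to b0
  b3←b0: walk · to b0
  b3←b2: walk b2→b1 to b0
  b4←b1: walk b1 to b0
  b4←b2: walk b2→b1 to b0
  b4←b3: walk b3 to b0
  b0 → ∅
  b1 → {b1,b3,b4}
  b2 → {b1,b3,b4}
  b3 → {b4}
  b4 → ∅

DF(b3) = ["b4"]

Answer: ["b4"]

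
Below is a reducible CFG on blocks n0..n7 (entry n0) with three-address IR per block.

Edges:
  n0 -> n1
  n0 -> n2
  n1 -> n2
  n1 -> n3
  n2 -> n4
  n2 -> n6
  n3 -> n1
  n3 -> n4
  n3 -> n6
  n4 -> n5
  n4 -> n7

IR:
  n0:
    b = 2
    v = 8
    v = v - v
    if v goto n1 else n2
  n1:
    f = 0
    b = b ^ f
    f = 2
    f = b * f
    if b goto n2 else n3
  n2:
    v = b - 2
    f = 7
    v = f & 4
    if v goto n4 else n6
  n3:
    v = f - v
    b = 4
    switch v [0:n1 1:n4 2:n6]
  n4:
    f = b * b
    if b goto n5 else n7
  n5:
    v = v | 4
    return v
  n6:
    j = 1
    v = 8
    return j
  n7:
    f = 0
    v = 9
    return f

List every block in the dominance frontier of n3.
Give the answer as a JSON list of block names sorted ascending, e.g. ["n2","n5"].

idom tree: n1←n0 n2←n0 n3←n1 n4←n0 n5←n4 n6←n0 n7←n4
Dom∩ at merges:
  n1: preds {n0,n3}: {n0} ∩ {n0,n1,n3} = {n0}; idom=n0
  n2: preds {n0,n1}: {n0} ∩ {n0,n1} = {n0}; idom=n0
  n4: preds {n2,n3}: {n0,n2} ∩ {n0,n1,n3} = {n0}; idom=n0
  n6: preds {n2,n3}: {n0,n2} ∩ {n0,n1,n3} = {n0}; idom=n0

DF walk-up:
  join n1 pred n0: · stop@n0
  join n1 pred n3: n3→n1 stop@n0
  join n2 pred n0: · stop@n0
  join n2 pred n1: n1 stop@n0
  join n4 pred n2: n2 stop@n0
  join n4 pred n3: n3→n1 stop@n0
  join n6 pred n2: n2 stop@n0
  join n6 pred n3: n3→n1 stop@n0
  n0: DF=∅
  n1: DF={n1,n2,n4,n6}
  n2: DF={n4,n6}
  n3: DF={n1,n4,n6}
  n4: DF=∅
  n5: DF=∅
  n6: DF=∅
  n7: DF=∅

DF(n3) = ["n1", "n4", "n6"]

Answer: ["n1", "n4", "n6"]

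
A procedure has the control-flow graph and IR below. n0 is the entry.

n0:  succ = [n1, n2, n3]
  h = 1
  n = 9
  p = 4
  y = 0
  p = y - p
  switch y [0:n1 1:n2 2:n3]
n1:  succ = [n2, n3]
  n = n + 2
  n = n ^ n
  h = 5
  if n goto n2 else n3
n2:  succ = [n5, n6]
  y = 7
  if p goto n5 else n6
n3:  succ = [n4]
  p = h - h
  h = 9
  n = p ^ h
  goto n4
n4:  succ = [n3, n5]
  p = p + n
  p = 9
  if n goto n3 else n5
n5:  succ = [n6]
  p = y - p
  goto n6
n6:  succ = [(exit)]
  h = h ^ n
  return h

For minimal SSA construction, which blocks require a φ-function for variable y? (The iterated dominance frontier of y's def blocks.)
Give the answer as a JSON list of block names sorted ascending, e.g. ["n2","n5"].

idom tree: n1←n0 n2←n0 n3←n0 n4←n3 n5←n0 n6←n0
Dom at joins:
  n2: preds {n0,n1}: {n0} ∩ {n0,n1} = {n0}; idom=n0
  n3: preds {n0,n1,n4}: {n0} ∩ {n0,n1} ∩ {n0,n3,n4} = {n0}; idom=n0
  n5: preds {n2,n4}: {n0,n2} ∩ {n0,n3,n4} = {n0}; idom=n0
  n6: preds {n2,n5}: {n0,n2} ∩ {n0,n5} = {n0}; idom=n0

Frontier:
  join n2 pred n0: · stop@n0
  join n2 pred n1: n1 stop@n0
  join n3 pred n0: · stop@n0
  join n3 pred n1: n1 stop@n0
  join n3 pred n4: n4→n3 stop@n0
  join n5 pred n2: n2 stop@n0
  join n5 pred n4: n4→n3 stop@n0
  join n6 pred n2: n2 stop@n0
  join n6 pred n5: n5 stop@n0
  n0: DF=∅
  n1: DF={n2,n3}
  n2: DF={n5,n6}
  n3: DF={n3,n5}
  n4: DF={n3,n5}
  n5: DF={n6}
  n6: DF=∅

φ for y: defs {n0,n2}
  DF⁺ = {n5,n6}

Answer: ["n5", "n6"]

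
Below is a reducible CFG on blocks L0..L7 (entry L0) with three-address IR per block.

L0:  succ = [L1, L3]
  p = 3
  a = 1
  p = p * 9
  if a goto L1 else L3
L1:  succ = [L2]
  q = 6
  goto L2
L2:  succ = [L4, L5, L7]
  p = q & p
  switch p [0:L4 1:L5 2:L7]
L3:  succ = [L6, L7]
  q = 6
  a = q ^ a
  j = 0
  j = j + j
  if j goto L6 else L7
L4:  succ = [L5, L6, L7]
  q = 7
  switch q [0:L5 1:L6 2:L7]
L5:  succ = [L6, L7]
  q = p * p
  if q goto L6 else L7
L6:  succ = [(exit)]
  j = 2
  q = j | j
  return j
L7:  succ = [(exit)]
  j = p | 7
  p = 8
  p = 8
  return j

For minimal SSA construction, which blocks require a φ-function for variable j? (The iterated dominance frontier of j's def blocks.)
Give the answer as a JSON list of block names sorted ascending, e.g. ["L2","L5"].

idom tree: L1←L0 L2←L1 L3←L0 L4←L2 L5←L2 L6←L0 L7←L0
Join-block Dom:
  L5: preds {L2,L4}: {L0,L1,L2} ∩ {L0,L1,L2,L4} = {L0,L1,L2}; idom=L2
  L6: preds {L3,L4,L5}: {L0,L3} ∩ {L0,L1,L2,L4} ∩ {L0,L1,L2,L5} = {L0}; idom=L0
  L7: preds {L2,L3,L4,L5}: {L0,L1,L2} ∩ {L0,L3} ∩ {L0,L1,L2,L4} ∩ {L0,L1,L2,L5} = {L0}; idom=L0

DF derivation:
  join L5 pred L2: · stop@L2
  join L5 pred L4: L4 stop@L2
  join L6 pred L3: L3 stop@L0
  join L6 pred L4: L4→L2→L1 stop@L0
  join L6 pred L5: L5→L2→L1 stop@L0
  join L7 pred L2: L2→L1 stop@L0
  join L7 pred L3: L3 stop@L0
  join L7 pred L4: L4→L2→L1 stop@L0
  join L7 pred L5: L5→L2→L1 stop@L0
  L0: DF=∅
  L1: DF={L6,L7}
  L2: DF={L6,L7}
  L3: DF={L6,L7}
  L4: DF={L5,L6,L7}
  L5: DF={L6,L7}
  L6: DF=∅
  L7: DF=∅

φ for j: defs {L3,L6,L7}
  DF⁺ = {L6,L7}

Answer: ["L6", "L7"]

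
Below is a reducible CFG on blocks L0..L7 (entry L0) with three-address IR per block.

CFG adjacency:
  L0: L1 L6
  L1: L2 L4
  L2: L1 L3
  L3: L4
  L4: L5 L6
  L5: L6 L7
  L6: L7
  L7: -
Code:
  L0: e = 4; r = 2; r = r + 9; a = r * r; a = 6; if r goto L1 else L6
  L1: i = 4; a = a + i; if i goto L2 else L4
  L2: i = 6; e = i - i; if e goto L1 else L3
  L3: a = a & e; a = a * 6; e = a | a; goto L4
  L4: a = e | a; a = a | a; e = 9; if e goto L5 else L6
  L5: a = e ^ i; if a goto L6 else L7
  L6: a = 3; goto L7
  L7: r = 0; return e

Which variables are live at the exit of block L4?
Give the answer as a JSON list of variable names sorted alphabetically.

Answer: ["e", "i"]

Analysis:
def/use:
  L0: def={a,e,r} ue=∅
  L1: def={a,i} ue={a}
  L2: def={e,i} ue=∅
  L3: def={a,e} ue={a,e}
  L4: def={a,e} ue={a,e}
  L5: def={a} ue={e,i}
  L6: def={a} ue=∅
  L7: def={r} ue={e}

Live sets:
  L0: in=∅ out={a,e}
  L1: in={a,e} out={a,e,i}
  L2: in={a} out={a,e,i}
  L3: in={a,e,i} out={a,e,i}
  L4: in={a,e,i} out={e,i}
  L5: in={e,i} out={e}
  L6: in={e} out={e}
  L7: in={e} out=∅

live-out(L4) = ["e", "i"]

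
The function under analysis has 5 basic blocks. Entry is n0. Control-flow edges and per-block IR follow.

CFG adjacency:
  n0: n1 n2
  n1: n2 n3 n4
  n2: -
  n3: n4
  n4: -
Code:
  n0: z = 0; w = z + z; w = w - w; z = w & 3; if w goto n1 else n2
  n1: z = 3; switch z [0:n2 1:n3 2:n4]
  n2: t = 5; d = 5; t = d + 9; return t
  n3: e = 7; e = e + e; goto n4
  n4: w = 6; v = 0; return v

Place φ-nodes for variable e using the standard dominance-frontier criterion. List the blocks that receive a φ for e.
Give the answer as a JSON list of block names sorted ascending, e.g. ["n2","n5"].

Answer: ["n4"]

Working:
idom tree: n1←n0 n2←n0 n3←n1 n4←n1
Dom∩ at merges:
  n2: preds {n0,n1}: {n0} ∩ {n0,n1} = {n0}; idom=n0
  n4: preds {n1,n3}: {n0,n1} ∩ {n0,n1,n3} = {n0,n1}; idom=n1

DF walk-up:
  n2←n0: walk · to n0
  n2←n1: walk n1 to n0
  n4←n1: walk · to n1
  n4←n3: walk n3 to n1
  n0: DF=∅
  n1: DF={n2}
  n2: DF=∅
  n3: DF={n4}
  n4: DF=∅

φ for e: defs {n3}
  DF⁺ = {n4}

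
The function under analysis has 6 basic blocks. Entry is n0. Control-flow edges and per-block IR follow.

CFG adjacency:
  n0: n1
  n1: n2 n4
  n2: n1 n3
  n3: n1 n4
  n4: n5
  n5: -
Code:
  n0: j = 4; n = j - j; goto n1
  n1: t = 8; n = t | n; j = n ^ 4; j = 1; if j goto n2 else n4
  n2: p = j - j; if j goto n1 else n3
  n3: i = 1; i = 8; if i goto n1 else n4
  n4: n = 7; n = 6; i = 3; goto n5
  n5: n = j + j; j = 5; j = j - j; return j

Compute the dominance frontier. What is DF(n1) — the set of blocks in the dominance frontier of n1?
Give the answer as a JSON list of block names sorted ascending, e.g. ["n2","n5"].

Answer: ["n1"]

Analysis:
idom tree: n1←n0 n2←n1 n3←n2 n4←n1 n5←n4
Dom∩ at merges:
  n1: preds {n0,n2,n3}: {n0} ∩ {n0,n1,n2} ∩ {n0,n1,n2,n3} = {n0}; idom=n0
  n4: preds {n1,n3}: {n0,n1} ∩ {n0,n1,n2,n3} = {n0,n1}; idom=n1

DF derivation:
  n1←n0: walk · to n0
  n1←n2: walk n2→n1 to n0
  n1←n3: walk n3→n2→n1 to n0
  n4←n1: walk · to n1
  n4←n3: walk n3→n2 to n1
  n0: DF=∅
  n1: DF={n1}
  n2: DF={n1,n4}
  n3: DF={n1,n4}
  n4: DF=∅
  n5: DF=∅

DF(n1) = ["n1"]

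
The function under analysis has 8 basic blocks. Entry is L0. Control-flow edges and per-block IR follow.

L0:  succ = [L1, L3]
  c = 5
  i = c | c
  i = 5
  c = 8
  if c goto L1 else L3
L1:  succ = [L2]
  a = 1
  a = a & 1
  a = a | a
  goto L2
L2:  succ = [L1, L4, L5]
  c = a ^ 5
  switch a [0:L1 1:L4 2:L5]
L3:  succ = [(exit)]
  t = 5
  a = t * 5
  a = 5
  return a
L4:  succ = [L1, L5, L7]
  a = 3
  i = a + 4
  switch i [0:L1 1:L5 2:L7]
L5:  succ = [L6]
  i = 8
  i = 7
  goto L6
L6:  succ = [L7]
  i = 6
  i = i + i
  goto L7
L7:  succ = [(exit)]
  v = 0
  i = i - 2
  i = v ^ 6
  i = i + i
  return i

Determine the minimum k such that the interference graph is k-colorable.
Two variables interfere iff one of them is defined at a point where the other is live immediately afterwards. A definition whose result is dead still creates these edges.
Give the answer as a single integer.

Per-block:
  L0: def={c,i} ue=∅
  L1: def={a} ue=∅
  L2: def={c} ue={a}
  L3: def={a,t} ue=∅
  L4: def={a,i} ue=∅
  L5: def={i} ue=∅
  L6: def={i} ue=∅
  L7: def={i,v} ue={i}

Backward fixpoint:
  L0: in=∅ out=∅
  L1: in=∅ out={a}
  L2: in={a} out=∅
  L3: in=∅ out=∅
  L4: in=∅ out={i}
  L5: in=∅ out=∅
  L6: in=∅ out={i}
  L7: in={i} out=∅

Interfere edges:
  a — {c}
  c — {a}
  i — {v}
  t — ∅
  v — {i}

Registers:
  {a,c} pairwise interfere (2-clique) ⇒ χ ≥ 2
  assign a→c0 c→c1 i→c0 t→c0 v→c1 — no edge inside a register ⇒ χ ≤ 2
  χ = 2

Answer: 2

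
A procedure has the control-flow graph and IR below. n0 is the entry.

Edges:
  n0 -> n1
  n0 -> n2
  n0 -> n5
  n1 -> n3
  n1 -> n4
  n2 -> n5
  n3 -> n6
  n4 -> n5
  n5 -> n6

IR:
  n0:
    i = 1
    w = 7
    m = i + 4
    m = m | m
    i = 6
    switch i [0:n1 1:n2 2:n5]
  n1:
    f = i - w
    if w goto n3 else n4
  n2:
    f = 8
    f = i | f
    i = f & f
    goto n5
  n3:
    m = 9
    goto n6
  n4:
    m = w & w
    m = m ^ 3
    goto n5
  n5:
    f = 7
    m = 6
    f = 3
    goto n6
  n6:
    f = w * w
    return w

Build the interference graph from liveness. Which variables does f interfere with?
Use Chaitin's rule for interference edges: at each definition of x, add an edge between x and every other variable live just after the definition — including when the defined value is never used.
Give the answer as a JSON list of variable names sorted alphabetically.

Answer: ["i", "w"]

Analysis:
Per-block:
  n0: {i,m,w} / ∅
  n1: {f} / {i,w}
  n2: {f,i} / {i}
  n3: {m} / ∅
  n4: {m} / {w}
  n5: {f,m} / ∅
  n6: {f} / {w}

Backward fixpoint:
  n0 li=∅ lo={i,w}
  n1 li={i,w} lo={w}
  n2 li={i,w} lo={w}
  n3 li={w} lo={w}
  n4 li={w} lo={w}
  n5 li={w} lo={w}
  n6 li={w} lo=∅

Conflict graph:
  f: {i,w}
  i: {f,w}
  m: {w}
  w: {f,i,m}

N(f) = ["i", "w"]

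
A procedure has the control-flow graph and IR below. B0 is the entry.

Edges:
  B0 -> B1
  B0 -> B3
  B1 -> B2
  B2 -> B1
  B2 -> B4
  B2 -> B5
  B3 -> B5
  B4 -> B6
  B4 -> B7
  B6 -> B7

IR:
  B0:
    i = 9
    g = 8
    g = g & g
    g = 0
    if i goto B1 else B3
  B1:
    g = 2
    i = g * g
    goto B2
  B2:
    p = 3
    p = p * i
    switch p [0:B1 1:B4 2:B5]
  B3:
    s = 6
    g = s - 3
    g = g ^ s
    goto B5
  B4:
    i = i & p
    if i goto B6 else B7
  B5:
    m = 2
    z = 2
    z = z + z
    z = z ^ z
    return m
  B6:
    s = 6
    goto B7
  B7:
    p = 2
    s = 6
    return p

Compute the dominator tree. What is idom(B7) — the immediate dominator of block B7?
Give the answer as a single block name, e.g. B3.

Answer: B4

Derivation:
idom tree: B1←B0 B2←B1 B3←B0 B4←B2 B5←B0 B6←B4 B7←B4
Dom∩ at merges:
  B1: preds {B0,B2}: {B0} ∩ {B0,B1,B2} = {B0}; idom=B0
  B5: preds {B2,B3}: {B0,B1,B2} ∩ {B0,B3} = {B0}; idom=B0
  B7: preds {B4,B6}: {B0,B1,B2,B4} ∩ {B0,B1,B2,B4,B6} = {B0,B1,B2,B4}; idom=B4

idom(B7) = B4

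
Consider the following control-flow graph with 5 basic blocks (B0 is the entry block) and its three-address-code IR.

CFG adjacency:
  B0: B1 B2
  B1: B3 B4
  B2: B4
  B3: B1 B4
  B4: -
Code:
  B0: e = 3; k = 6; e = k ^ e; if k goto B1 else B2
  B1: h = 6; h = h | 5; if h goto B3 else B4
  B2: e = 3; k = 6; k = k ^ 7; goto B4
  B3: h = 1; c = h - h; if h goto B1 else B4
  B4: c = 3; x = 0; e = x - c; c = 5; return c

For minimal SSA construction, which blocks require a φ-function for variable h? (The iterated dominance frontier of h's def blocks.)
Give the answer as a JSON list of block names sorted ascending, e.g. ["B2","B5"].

Answer: ["B1", "B4"]

Working:
idom tree: B1←B0 B2←B0 B3←B1 B4←B0
Dom∩ at merges:
  B1: preds {B0,B3}: {B0} ∩ {B0,B1,B3} = {B0}; idom=B0
  B4: preds {B1,B2,B3}: {B0,B1} ∩ {B0,B2} ∩ {B0,B1,B3} = {B0}; idom=B0

Frontier:
  B1←B0: walk · to B0
  B1←B3: walk B3→B1 to B0
  B4←B1: walk B1 to B0
  B4←B2: walk B2 to B0
  B4←B3: walk B3→B1 to B0
  B0: DF=∅
  B1: DF={B1,B4}
  B2: DF={B4}
  B3: DF={B1,B4}
  B4: DF=∅

φ for h: defs {B1,B3}
  DF⁺ = {B1,B4}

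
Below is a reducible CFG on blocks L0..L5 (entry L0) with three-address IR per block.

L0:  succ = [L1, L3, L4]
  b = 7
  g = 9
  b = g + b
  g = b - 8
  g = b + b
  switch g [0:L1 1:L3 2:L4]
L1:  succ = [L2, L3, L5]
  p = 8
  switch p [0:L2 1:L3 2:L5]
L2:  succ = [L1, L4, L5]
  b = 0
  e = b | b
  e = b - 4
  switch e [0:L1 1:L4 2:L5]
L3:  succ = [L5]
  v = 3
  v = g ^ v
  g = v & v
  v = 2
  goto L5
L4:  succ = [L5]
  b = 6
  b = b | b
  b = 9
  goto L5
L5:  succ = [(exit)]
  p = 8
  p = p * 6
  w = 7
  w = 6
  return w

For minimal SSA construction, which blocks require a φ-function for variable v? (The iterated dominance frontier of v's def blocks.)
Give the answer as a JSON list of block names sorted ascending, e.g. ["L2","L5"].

idom tree: L1←L0 L2←L1 L3←L0 L4←L0 L5←L0
Dom at joins:
  L1: preds {L0,L2}: {L0} ∩ {L0,L1,L2} = {L0}; idom=L0
  L3: preds {L0,L1}: {L0} ∩ {L0,L1} = {L0}; idom=L0
  L4: preds {L0,L2}: {L0} ∩ {L0,L1,L2} = {L0}; idom=L0
  L5: preds {L1,L2,L3,L4}: {L0,L1} ∩ {L0,L1,L2} ∩ {L0,L3} ∩ {L0,L4} = {L0}; idom=L0

DF derivation:
  join L1 pred L0: · stop@L0
  join L1 pred L2: L2→L1 stop@L0
  join L3 pred L0: · stop@L0
  join L3 pred L1: L1 stop@L0
  join L4 pred L0: · stop@L0
  join L4 pred L2: L2→L1 stop@L0
  join L5 pred L1: L1 stop@L0
  join L5 pred L2: L2→L1 stop@L0
  join L5 pred L3: L3 stop@L0
  join L5 pred L4: L4 stop@L0
  L0 → ∅
  L1 → {L1,L3,L4,L5}
  L2 → {L1,L4,L5}
  L3 → {L5}
  L4 → {L5}
  L5 → ∅

φ for v: defs {L3}
  DF⁺ = {L5}

Answer: ["L5"]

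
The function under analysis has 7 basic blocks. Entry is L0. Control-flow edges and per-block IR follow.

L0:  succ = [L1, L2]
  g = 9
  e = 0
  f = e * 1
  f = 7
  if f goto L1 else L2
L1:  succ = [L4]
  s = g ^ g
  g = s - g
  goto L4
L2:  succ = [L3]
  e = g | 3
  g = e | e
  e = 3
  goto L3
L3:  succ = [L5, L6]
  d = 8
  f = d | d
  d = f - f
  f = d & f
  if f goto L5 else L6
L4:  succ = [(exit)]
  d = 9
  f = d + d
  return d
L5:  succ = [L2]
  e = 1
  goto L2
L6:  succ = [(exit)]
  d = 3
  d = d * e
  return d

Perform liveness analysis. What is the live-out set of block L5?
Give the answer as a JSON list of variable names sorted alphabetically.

Per-block:
  L0: {e,f,g} / ∅
  L1: {g,s} / {g}
  L2: {e,g} / {g}
  L3: {d,f} / ∅
  L4: {d,f} / ∅
  L5: {e} / ∅
  L6: {d} / {e}

Liveness:
  L0 li=∅ lo={g}
  L1 li={g} lo=∅
  L2 li={g} lo={e,g}
  L3 li={e,g} lo={e,g}
  L4 li=∅ lo=∅
  L5 li={g} lo={g}
  L6 li={e} lo=∅

live-out(L5) = ["g"]

Answer: ["g"]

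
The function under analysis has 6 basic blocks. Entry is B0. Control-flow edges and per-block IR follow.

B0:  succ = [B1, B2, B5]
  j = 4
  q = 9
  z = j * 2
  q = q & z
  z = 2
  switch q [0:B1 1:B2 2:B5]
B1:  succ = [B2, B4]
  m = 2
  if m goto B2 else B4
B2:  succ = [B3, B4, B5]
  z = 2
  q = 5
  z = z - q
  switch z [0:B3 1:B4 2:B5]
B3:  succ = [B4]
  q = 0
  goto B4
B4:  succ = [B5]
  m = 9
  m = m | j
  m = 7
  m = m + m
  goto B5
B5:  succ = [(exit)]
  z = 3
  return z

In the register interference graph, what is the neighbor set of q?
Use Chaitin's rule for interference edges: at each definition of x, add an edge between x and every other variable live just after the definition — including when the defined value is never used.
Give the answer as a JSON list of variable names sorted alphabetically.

Answer: ["j", "z"]

Analysis:
Block summaries:
  B0 def {j,q,z} use ∅
  B1 def {m} use ∅
  B2 def {q,z} use ∅
  B3 def {q} use ∅
  B4 def {m} use {j}
  B5 def {z} use ∅

Backward fixpoint:
  B0 li=∅ lo={j}
  B1 li={j} lo={j}
  B2 li={j} lo={j}
  B3 li={j} lo={j}
  B4 li={j} lo=∅
  B5 li=∅ lo=∅

Conflict graph:
  j↔{m,q,z}
  m↔{j}
  q↔{j,z}
  z↔{j,q}

N(q) = ["j", "z"]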